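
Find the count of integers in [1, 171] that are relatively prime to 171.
108

171 = 3^2 × 19
φ(n) = n × ∏(1 - 1/p) for each prime p dividing n
φ(171) = 171 × (1 - 1/3) × (1 - 1/19) = 108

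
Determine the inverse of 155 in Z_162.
23

gcd(155, 162) = 1, so the inverse exists.
Extended Euclidean algorithm on (162, 155):
162 = 1 × 155 + 7  ⟹  7 = (1)·162 + (-1)·155
155 = 22 × 7 + 1  ⟹  1 = (-22)·162 + (23)·155
So (23)·155 ≡ 1 (mod 162), i.e. 155^(-1) ≡ 23 (mod 162).
Check: 155 × 23 = 3565 ≡ 1 (mod 162)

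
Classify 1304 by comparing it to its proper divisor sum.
deficient

Proper divisors of 1304: sum = 1 + 2 + 4 + 8 + 163 + 326 + 652 = 1156
Since 1156 < 1304, 1304 is deficient.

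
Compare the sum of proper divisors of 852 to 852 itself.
abundant

Proper divisors of 852: sum = 1 + 2 + 3 + 4 + 6 + 12 + 71 + 142 + 213 + 284 + 426 = 1164
Since 1164 > 852, 852 is abundant.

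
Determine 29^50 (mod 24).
1

Repeated squaring. Binary of 50 = 110010.
29^1 ≡ 5 (mod 24); 29^2 ≡ 1 (mod 24); 29^4 ≡ 1 (mod 24); 29^8 ≡ 1 (mod 24); 29^16 ≡ 1 (mod 24); 29^32 ≡ 1 (mod 24)
29^50 = 29^2 × 29^16 × 29^32 ≡ 1 (mod 24)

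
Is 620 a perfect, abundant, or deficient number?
abundant

Proper divisors of 620: sum = 1 + 2 + 4 + 5 + 10 + 20 + 31 + 62 + 124 + 155 + 310 = 724
Since 724 > 620, 620 is abundant.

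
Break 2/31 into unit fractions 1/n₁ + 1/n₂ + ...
1/16 + 1/496

Greedy algorithm:
2/31: ceiling(31/2) = 16, use 1/16
1/496: ceiling(496/1) = 496, use 1/496
Result: 2/31 = 1/16 + 1/496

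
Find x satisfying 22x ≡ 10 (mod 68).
x ≡ 19 (mod 34)

gcd(22, 68) = 2, which divides 10, so solutions exist.
Divide through by 2: 11x ≡ 5 (mod 34).
Find 11^(-1) mod 34 by the extended Euclidean algorithm:
34 = 3 × 11 + 1  ⟹  1 = (1)·34 + (-3)·11
So (-3)·11 ≡ 1 (mod 34), i.e. 11^(-1) ≡ -3 ≡ 31 (mod 34).
x ≡ 31 × 5 = 155 ≡ 19 (mod 34).
Check: 22 × 19 = 418 ≡ 10 (mod 68).
x ≡ 19 (mod 34), giving 2 solutions mod 68.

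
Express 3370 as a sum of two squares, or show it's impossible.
11² + 57² (a=11, b=57)

Factorization: 3370 = 2 × 5 × 337
By Fermat: n is sum of two squares iff every prime p ≡ 3 (mod 4) appears to even power.
All primes ≡ 3 (mod 4) appear to even power.
Search a = 0, 1, 2, … for 3370 - a² a perfect square: first hit at a = 11: 3370 - 121 = 3249 = 57².
3370 = 11² + 57² = 121 + 3249 ✓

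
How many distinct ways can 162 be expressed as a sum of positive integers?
129913904637

p(n) counts ways to write n as a sum of positive integers (order ignored).
Euler's pentagonal recurrence: p(k) = p(k-1) + p(k-2) - p(k-5) - p(k-7) + p(k-12) + p(k-15) - ... (offsets j(3j∓1)/2, signs ++--, p(0)=1, p(<0)=0).
DP table for k = 0..161: p(0)=1, p(1)=1, p(2)=2, p(3)=3, p(4)=5, p(5)=7, p(6)=11, p(7)=15, p(8)=22, p(9)=30, p(10)=42, p(11)=56, p(12)=77, p(13)=101, p(14)=135, p(15)=176, p(16)=231, p(17)=297, p(18)=385, p(19)=490, p(20)=627, p(21)=792, p(22)=1002, p(23)=1255, p(24)=1575, p(25)=1958, p(26)=2436, p(27)=3010, p(28)=3718, p(29)=4565, p(30)=5604, p(31)=6842, p(32)=8349, p(33)=10143, p(34)=12310, p(35)=14883, p(36)=17977, p(37)=21637, p(38)=26015, p(39)=31185, p(40)=37338, p(41)=44583, p(42)=53174, p(43)=63261, p(44)=75175, p(45)=89134, p(46)=105558, p(47)=124754, p(48)=147273, p(49)=173525, p(50)=204226, p(51)=239943, p(52)=281589, p(53)=329931, p(54)=386155, p(55)=451276, p(56)=526823, p(57)=614154, p(58)=715220, p(59)=831820, p(60)=966467, p(61)=1121505, p(62)=1300156, p(63)=1505499, p(64)=1741630, p(65)=2012558, p(66)=2323520, p(67)=2679689, p(68)=3087735, p(69)=3554345, p(70)=4087968, p(71)=4697205, p(72)=5392783, p(73)=6185689, p(74)=7089500, p(75)=8118264, p(76)=9289091, p(77)=10619863, p(78)=12132164, p(79)=13848650, p(80)=15796476, p(81)=18004327, p(82)=20506255, p(83)=23338469, p(84)=26543660, p(85)=30167357, p(86)=34262962, p(87)=38887673, p(88)=44108109, p(89)=49995925, p(90)=56634173, p(91)=64112359, p(92)=72533807, p(93)=82010177, p(94)=92669720, p(95)=104651419, p(96)=118114304, p(97)=133230930, p(98)=150198136, p(99)=169229875, p(100)=190569292, p(101)=214481126, p(102)=241265379, p(103)=271248950, p(104)=304801365, p(105)=342325709, p(106)=384276336, p(107)=431149389, p(108)=483502844, p(109)=541946240, p(110)=607163746, p(111)=679903203, p(112)=761002156, p(113)=851376628, p(114)=952050665, p(115)=1064144451, p(116)=1188908248, p(117)=1327710076, p(118)=1482074143, p(119)=1653668665, p(120)=1844349560, p(121)=2056148051, p(122)=2291320912, p(123)=2552338241, p(124)=2841940500, p(125)=3163127352, p(126)=3519222692, p(127)=3913864295, p(128)=4351078600, p(129)=4835271870, p(130)=5371315400, p(131)=5964539504, p(132)=6620830889, p(133)=7346629512, p(134)=8149040695, p(135)=9035836076, p(136)=10015581680, p(137)=11097645016, p(138)=12292341831, p(139)=13610949895, p(140)=15065878135, p(141)=16670689208, p(142)=18440293320, p(143)=20390982757, p(144)=22540654445, p(145)=24908858009, p(146)=27517052599, p(147)=30388671978, p(148)=33549419497, p(149)=37027355200, p(150)=40853235313, p(151)=45060624582, p(152)=49686288421, p(153)=54770336324, p(154)=60356673280, p(155)=66493182097, p(156)=73232243759, p(157)=80630964769, p(158)=88751778802, p(159)=97662728555, p(160)=107438159466, p(161)=118159068427.
Final step: p(162) = p(161) + p(160) - p(157) - p(155) + p(150) + p(147) - p(140) - p(136) + p(127) + p(122) - p(111) - p(105) + p(92) + p(85) - p(70) - p(62) + p(45) + p(36) - p(17) - p(7)
= 118159068427 + 107438159466 - 80630964769 - 66493182097 + 40853235313 + 30388671978 - 15065878135 - 10015581680 + 3913864295 + 2291320912 - 679903203 - 342325709 + 72533807 + 30167357 - 4087968 - 1300156 + 89134 + 17977 - 297 - 15
= 129913904637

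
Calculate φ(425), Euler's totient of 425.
320

425 = 5^2 × 17
φ(n) = n × ∏(1 - 1/p) for each prime p dividing n
φ(425) = 425 × (1 - 1/5) × (1 - 1/17) = 320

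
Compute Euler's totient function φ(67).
66

67 = 67
φ(n) = n × ∏(1 - 1/p) for each prime p dividing n
φ(67) = 67 × (1 - 1/67) = 66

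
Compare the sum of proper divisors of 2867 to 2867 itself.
deficient

Proper divisors of 2867: sum = 1 + 47 + 61 = 109
Since 109 < 2867, 2867 is deficient.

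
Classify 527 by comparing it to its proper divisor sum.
deficient

Proper divisors of 527: sum = 1 + 17 + 31 = 49
Since 49 < 527, 527 is deficient.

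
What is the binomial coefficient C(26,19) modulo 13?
0

Using Lucas' theorem:
Write n=26 and k=19 in base 13:
n in base 13: [2, 0]
k in base 13: [1, 6]
C(26,19) mod 13 = ∏ C(n_i, k_i) mod 13
Digit binomials (mod 13): C(2,1) = 2; C(0,6) = 0 (k_i > n_i)
Product: 2 × 0 = 0 ≡ 0 (mod 13)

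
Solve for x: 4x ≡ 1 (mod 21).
16

gcd(4, 21) = 1, so the inverse exists.
Extended Euclidean algorithm on (21, 4):
21 = 5 × 4 + 1  ⟹  1 = (1)·21 + (-5)·4
So (-5)·4 ≡ 1 (mod 21), i.e. 4^(-1) ≡ -5 ≡ 16 (mod 21).
Check: 4 × 16 = 64 ≡ 1 (mod 21)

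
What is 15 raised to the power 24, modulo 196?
141

Repeated squaring. Binary of 24 = 11000.
15^1 ≡ 15 (mod 196); 15^2 ≡ 29 (mod 196); 15^4 ≡ 57 (mod 196); 15^8 ≡ 113 (mod 196); 15^16 ≡ 29 (mod 196)
15^24 = 15^8 × 15^16 ≡ 141 (mod 196)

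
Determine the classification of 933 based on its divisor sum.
deficient

Proper divisors of 933: sum = 1 + 3 + 311 = 315
Since 315 < 933, 933 is deficient.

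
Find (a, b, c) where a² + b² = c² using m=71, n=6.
(5005, 852, 5077)

Euclid's formula: a = m² - n², b = 2mn, c = m² + n²
m = 71, n = 6
a = 71² - 6² = 5041 - 36 = 5005
b = 2 × 71 × 6 = 852
c = 71² + 6² = 5041 + 36 = 5077
Verification: 5005² + 852² = 25050025 + 725904 = 25775929 = 5077² ✓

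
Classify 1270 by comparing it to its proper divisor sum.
deficient

Proper divisors of 1270: sum = 1 + 2 + 5 + 10 + 127 + 254 + 635 = 1034
Since 1034 < 1270, 1270 is deficient.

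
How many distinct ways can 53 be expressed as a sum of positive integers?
329931

p(n) counts ways to write n as a sum of positive integers (order ignored).
Euler's pentagonal recurrence: p(k) = p(k-1) + p(k-2) - p(k-5) - p(k-7) + p(k-12) + p(k-15) - ... (offsets j(3j∓1)/2, signs ++--, p(0)=1, p(<0)=0).
DP table for k = 0..52: p(0)=1, p(1)=1, p(2)=2, p(3)=3, p(4)=5, p(5)=7, p(6)=11, p(7)=15, p(8)=22, p(9)=30, p(10)=42, p(11)=56, p(12)=77, p(13)=101, p(14)=135, p(15)=176, p(16)=231, p(17)=297, p(18)=385, p(19)=490, p(20)=627, p(21)=792, p(22)=1002, p(23)=1255, p(24)=1575, p(25)=1958, p(26)=2436, p(27)=3010, p(28)=3718, p(29)=4565, p(30)=5604, p(31)=6842, p(32)=8349, p(33)=10143, p(34)=12310, p(35)=14883, p(36)=17977, p(37)=21637, p(38)=26015, p(39)=31185, p(40)=37338, p(41)=44583, p(42)=53174, p(43)=63261, p(44)=75175, p(45)=89134, p(46)=105558, p(47)=124754, p(48)=147273, p(49)=173525, p(50)=204226, p(51)=239943, p(52)=281589.
Final step: p(53) = p(52) + p(51) - p(48) - p(46) + p(41) + p(38) - p(31) - p(27) + p(18) + p(13) - p(2)
= 281589 + 239943 - 147273 - 105558 + 44583 + 26015 - 6842 - 3010 + 385 + 101 - 2
= 329931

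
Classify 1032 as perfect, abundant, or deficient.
abundant

Proper divisors of 1032: sum = 1 + 2 + 3 + 4 + 6 + 8 + 12 + 24 + 43 + 86 + 129 + 172 + 258 + 344 + 516 = 1608
Since 1608 > 1032, 1032 is abundant.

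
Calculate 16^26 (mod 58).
52

Repeated squaring. Binary of 26 = 11010.
16^1 ≡ 16 (mod 58); 16^2 ≡ 24 (mod 58); 16^4 ≡ 54 (mod 58); 16^8 ≡ 16 (mod 58); 16^16 ≡ 24 (mod 58)
16^26 = 16^2 × 16^8 × 16^16 ≡ 52 (mod 58)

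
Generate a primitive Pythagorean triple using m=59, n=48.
(1177, 5664, 5785)

Euclid's formula: a = m² - n², b = 2mn, c = m² + n²
m = 59, n = 48
a = 59² - 48² = 3481 - 2304 = 1177
b = 2 × 59 × 48 = 5664
c = 59² + 48² = 3481 + 2304 = 5785
Verification: 1177² + 5664² = 1385329 + 32080896 = 33466225 = 5785² ✓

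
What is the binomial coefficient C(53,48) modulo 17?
0

Using Lucas' theorem:
Write n=53 and k=48 in base 17:
n in base 17: [3, 2]
k in base 17: [2, 14]
C(53,48) mod 17 = ∏ C(n_i, k_i) mod 17
Digit binomials (mod 17): C(3,2) = 3; C(2,14) = 0 (k_i > n_i)
Product: 3 × 0 = 0 ≡ 0 (mod 17)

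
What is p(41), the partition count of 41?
44583

p(n) counts ways to write n as a sum of positive integers (order ignored).
Euler's pentagonal recurrence: p(k) = p(k-1) + p(k-2) - p(k-5) - p(k-7) + p(k-12) + p(k-15) - ... (offsets j(3j∓1)/2, signs ++--, p(0)=1, p(<0)=0).
DP table for k = 0..40: p(0)=1, p(1)=1, p(2)=2, p(3)=3, p(4)=5, p(5)=7, p(6)=11, p(7)=15, p(8)=22, p(9)=30, p(10)=42, p(11)=56, p(12)=77, p(13)=101, p(14)=135, p(15)=176, p(16)=231, p(17)=297, p(18)=385, p(19)=490, p(20)=627, p(21)=792, p(22)=1002, p(23)=1255, p(24)=1575, p(25)=1958, p(26)=2436, p(27)=3010, p(28)=3718, p(29)=4565, p(30)=5604, p(31)=6842, p(32)=8349, p(33)=10143, p(34)=12310, p(35)=14883, p(36)=17977, p(37)=21637, p(38)=26015, p(39)=31185, p(40)=37338.
Final step: p(41) = p(40) + p(39) - p(36) - p(34) + p(29) + p(26) - p(19) - p(15) + p(6) + p(1)
= 37338 + 31185 - 17977 - 12310 + 4565 + 2436 - 490 - 176 + 11 + 1
= 44583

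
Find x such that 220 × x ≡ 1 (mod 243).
169

gcd(220, 243) = 1, so the inverse exists.
Extended Euclidean algorithm on (243, 220):
243 = 1 × 220 + 23  ⟹  23 = (1)·243 + (-1)·220
220 = 9 × 23 + 13  ⟹  13 = (-9)·243 + (10)·220
23 = 1 × 13 + 10  ⟹  10 = (10)·243 + (-11)·220
13 = 1 × 10 + 3  ⟹  3 = (-19)·243 + (21)·220
10 = 3 × 3 + 1  ⟹  1 = (67)·243 + (-74)·220
So (-74)·220 ≡ 1 (mod 243), i.e. 220^(-1) ≡ -74 ≡ 169 (mod 243).
Check: 220 × 169 = 37180 ≡ 1 (mod 243)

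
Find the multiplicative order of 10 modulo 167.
166

167 is prime, so ord(10) divides φ(167) = 166.
Divisors of 166: 1, 2, 83, 166.
Repeated squaring: 10^1 ≡ 10, 10^2 ≡ 100, 10^4 ≡ 147, 10^8 ≡ 66, 10^16 ≡ 14, 10^32 ≡ 29, 10^64 ≡ 6, 10^128 ≡ 36 (mod 167).
Test 10^d mod 167 for each divisor d in increasing order:
10^1 ≡ 10
10^2 ≡ 100
10^83 = 10^64·10^16·10^2·10^1 ≡ 166
10^166 = 10^128·10^32·10^4·10^2 ≡ 1  ← first divisor giving 1
The order is 166.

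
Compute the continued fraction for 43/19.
[2; 3, 1, 4]

Euclidean algorithm steps:
43 = 2 × 19 + 5
19 = 3 × 5 + 4
5 = 1 × 4 + 1
4 = 4 × 1 + 0
Continued fraction: [2; 3, 1, 4]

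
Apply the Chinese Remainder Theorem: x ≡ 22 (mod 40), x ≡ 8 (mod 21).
302

Using Chinese Remainder Theorem:
M = 40 × 21 = 840
M1 = 21, M2 = 40
y1 = 21^(-1) mod 40 = 21
y2 = 40^(-1) mod 21 = 10
x = (22×21×21 + 8×40×10) mod 840 = 302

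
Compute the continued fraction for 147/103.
[1; 2, 2, 1, 14]

Euclidean algorithm steps:
147 = 1 × 103 + 44
103 = 2 × 44 + 15
44 = 2 × 15 + 14
15 = 1 × 14 + 1
14 = 14 × 1 + 0
Continued fraction: [1; 2, 2, 1, 14]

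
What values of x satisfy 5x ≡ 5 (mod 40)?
x ≡ 1 (mod 8)

gcd(5, 40) = 5, which divides 5, so solutions exist.
Divide through by 5: x ≡ 1 (mod 8).
The coefficient of x is now 1, so x ≡ 1 (mod 8).
Check: 5 × 1 = 5 ≡ 5 (mod 40).
x ≡ 1 (mod 8), giving 5 solutions mod 40.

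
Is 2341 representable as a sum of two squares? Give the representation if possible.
15² + 46² (a=15, b=46)

Factorization: 2341 = 2341
By Fermat: n is sum of two squares iff every prime p ≡ 3 (mod 4) appears to even power.
All primes ≡ 3 (mod 4) appear to even power.
Search a = 0, 1, 2, … for 2341 - a² a perfect square: first hit at a = 15: 2341 - 225 = 2116 = 46².
2341 = 15² + 46² = 225 + 2116 ✓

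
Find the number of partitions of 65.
2012558

p(n) counts ways to write n as a sum of positive integers (order ignored).
Euler's pentagonal recurrence: p(k) = p(k-1) + p(k-2) - p(k-5) - p(k-7) + p(k-12) + p(k-15) - ... (offsets j(3j∓1)/2, signs ++--, p(0)=1, p(<0)=0).
DP table for k = 0..64: p(0)=1, p(1)=1, p(2)=2, p(3)=3, p(4)=5, p(5)=7, p(6)=11, p(7)=15, p(8)=22, p(9)=30, p(10)=42, p(11)=56, p(12)=77, p(13)=101, p(14)=135, p(15)=176, p(16)=231, p(17)=297, p(18)=385, p(19)=490, p(20)=627, p(21)=792, p(22)=1002, p(23)=1255, p(24)=1575, p(25)=1958, p(26)=2436, p(27)=3010, p(28)=3718, p(29)=4565, p(30)=5604, p(31)=6842, p(32)=8349, p(33)=10143, p(34)=12310, p(35)=14883, p(36)=17977, p(37)=21637, p(38)=26015, p(39)=31185, p(40)=37338, p(41)=44583, p(42)=53174, p(43)=63261, p(44)=75175, p(45)=89134, p(46)=105558, p(47)=124754, p(48)=147273, p(49)=173525, p(50)=204226, p(51)=239943, p(52)=281589, p(53)=329931, p(54)=386155, p(55)=451276, p(56)=526823, p(57)=614154, p(58)=715220, p(59)=831820, p(60)=966467, p(61)=1121505, p(62)=1300156, p(63)=1505499, p(64)=1741630.
Final step: p(65) = p(64) + p(63) - p(60) - p(58) + p(53) + p(50) - p(43) - p(39) + p(30) + p(25) - p(14) - p(8)
= 1741630 + 1505499 - 966467 - 715220 + 329931 + 204226 - 63261 - 31185 + 5604 + 1958 - 135 - 22
= 2012558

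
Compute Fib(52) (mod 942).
465

Matrix identity: Q^n = [[F_(n+1), F_n], [F_n, F_(n-1)]] with Q = [[1,1],[1,0]].
n = 52 = 110100₂. Square-and-multiply, entries mod 942:
Q^1 = [[1,1],[1,0]]
Q^3 = (Q^1)²·Q = [[3,2],[2,1]]
Q^6 = (Q^3)² = [[13,8],[8,5]]
Q^13 = (Q^6)²·Q = [[377,233],[233,144]]
Q^26 = (Q^13)² = [[482,817],[817,607]]
Q^52 = (Q^26)² = [[203,465],[465,680]]
F_52 mod 942 = Q^52[0][1] = 465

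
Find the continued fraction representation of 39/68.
[0; 1, 1, 2, 1, 9]

Euclidean algorithm steps:
39 = 0 × 68 + 39
68 = 1 × 39 + 29
39 = 1 × 29 + 10
29 = 2 × 10 + 9
10 = 1 × 9 + 1
9 = 9 × 1 + 0
Continued fraction: [0; 1, 1, 2, 1, 9]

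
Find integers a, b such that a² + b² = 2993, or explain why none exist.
17² + 52² (a=17, b=52)

Factorization: 2993 = 41 × 73
By Fermat: n is sum of two squares iff every prime p ≡ 3 (mod 4) appears to even power.
All primes ≡ 3 (mod 4) appear to even power.
Search a = 0, 1, 2, … for 2993 - a² a perfect square: first hit at a = 17: 2993 - 289 = 2704 = 52².
2993 = 17² + 52² = 289 + 2704 ✓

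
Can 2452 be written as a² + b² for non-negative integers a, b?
34² + 36² (a=34, b=36)

Factorization: 2452 = 2^2 × 613
By Fermat: n is sum of two squares iff every prime p ≡ 3 (mod 4) appears to even power.
All primes ≡ 3 (mod 4) appear to even power.
Search a = 0, 1, 2, … for 2452 - a² a perfect square: first hit at a = 34: 2452 - 1156 = 1296 = 36².
2452 = 34² + 36² = 1156 + 1296 ✓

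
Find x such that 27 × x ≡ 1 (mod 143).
53

gcd(27, 143) = 1, so the inverse exists.
Extended Euclidean algorithm on (143, 27):
143 = 5 × 27 + 8  ⟹  8 = (1)·143 + (-5)·27
27 = 3 × 8 + 3  ⟹  3 = (-3)·143 + (16)·27
8 = 2 × 3 + 2  ⟹  2 = (7)·143 + (-37)·27
3 = 1 × 2 + 1  ⟹  1 = (-10)·143 + (53)·27
So (53)·27 ≡ 1 (mod 143), i.e. 27^(-1) ≡ 53 (mod 143).
Check: 27 × 53 = 1431 ≡ 1 (mod 143)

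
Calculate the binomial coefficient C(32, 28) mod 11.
1

Using Lucas' theorem:
Write n=32 and k=28 in base 11:
n in base 11: [2, 10]
k in base 11: [2, 6]
C(32,28) mod 11 = ∏ C(n_i, k_i) mod 11
Digit binomials (mod 11): C(2,2) = 1; C(10,6) = 210 ≡ 1
Product: 1 × 1 = 1 ≡ 1 (mod 11)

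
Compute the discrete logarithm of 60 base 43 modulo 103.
52

Baby-step giant-step with step n = ⌈√103⌉ = 11.
Baby steps 43^j mod 103 (j:value) for j=0..10: 0:1, 1:43, 2:98, 3:94, 4:25, 5:45, 6:81, 7:84, 8:7, 9:95, 10:68.
Giant-step multiplier: 43^(-11) ≡ 43^(102-11) = 43^91 ≡ 85 (mod 103).
Giant steps γ_i = 60·85^i mod 103: γ_0=60, γ_1=53, γ_2=76, γ_3=74, γ_4=7 (in table at j=8).
x = i·n + j = 4·11 + 8 = 52.
Check: 43^52 ≡ 60 (mod 103).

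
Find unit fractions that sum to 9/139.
1/16 + 1/445 + 1/989680

Greedy algorithm:
9/139: ceiling(139/9) = 16, use 1/16
5/2224: ceiling(2224/5) = 445, use 1/445
1/989680: ceiling(989680/1) = 989680, use 1/989680
Result: 9/139 = 1/16 + 1/445 + 1/989680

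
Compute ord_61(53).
20

61 is prime, so ord(53) divides φ(61) = 60.
Divisors of 60: 1, 2, 3, 4, 5, 6, 10, 12, 15, 20, 30, 60.
Repeated squaring: 53^1 ≡ 53, 53^2 ≡ 3, 53^4 ≡ 9, 53^8 ≡ 20, 53^16 ≡ 34, 53^32 ≡ 58 (mod 61).
Test 53^d mod 61 for each divisor d in increasing order:
53^1 ≡ 53
53^2 ≡ 3
53^3 = 53^2·53^1 ≡ 37
53^4 ≡ 9
53^5 = 53^4·53^1 ≡ 50
53^6 = 53^4·53^2 ≡ 27
53^10 = 53^8·53^2 ≡ 60
53^12 = 53^8·53^4 ≡ 58
53^15 = 53^8·53^4·53^2·53^1 ≡ 11
53^20 = 53^16·53^4 ≡ 1  ← first divisor giving 1
The order is 20.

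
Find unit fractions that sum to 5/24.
1/5 + 1/120

Greedy algorithm:
5/24: ceiling(24/5) = 5, use 1/5
1/120: ceiling(120/1) = 120, use 1/120
Result: 5/24 = 1/5 + 1/120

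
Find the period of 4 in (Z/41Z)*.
10

41 is prime, so ord(4) divides φ(41) = 40.
Divisors of 40: 1, 2, 4, 5, 8, 10, 20, 40.
Repeated squaring: 4^1 ≡ 4, 4^2 ≡ 16, 4^4 ≡ 10, 4^8 ≡ 18, 4^16 ≡ 37, 4^32 ≡ 16 (mod 41).
Test 4^d mod 41 for each divisor d in increasing order:
4^1 ≡ 4
4^2 ≡ 16
4^4 ≡ 10
4^5 = 4^4·4^1 ≡ 40
4^8 ≡ 18
4^10 = 4^8·4^2 ≡ 1  ← first divisor giving 1
The order is 10.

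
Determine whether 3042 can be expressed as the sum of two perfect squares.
21² + 51² (a=21, b=51)

Factorization: 3042 = 2 × 3^2 × 13^2
By Fermat: n is sum of two squares iff every prime p ≡ 3 (mod 4) appears to even power.
All primes ≡ 3 (mod 4) appear to even power.
Search a = 0, 1, 2, … for 3042 - a² a perfect square: first hit at a = 21: 3042 - 441 = 2601 = 51².
3042 = 21² + 51² = 441 + 2601 ✓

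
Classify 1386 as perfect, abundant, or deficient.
abundant

Proper divisors of 1386: sum = 1 + 2 + 3 + 6 + 7 + 9 + 11 + 14 + ... + 198 + 231 + 462 + 693 (23 divisors) = 2358
Since 2358 > 1386, 1386 is abundant.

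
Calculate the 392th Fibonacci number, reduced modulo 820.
389

Matrix identity: Q^n = [[F_(n+1), F_n], [F_n, F_(n-1)]] with Q = [[1,1],[1,0]].
n = 392 = 110001000₂. Square-and-multiply, entries mod 820:
Q^1 = [[1,1],[1,0]]
Q^3 = (Q^1)²·Q = [[3,2],[2,1]]
Q^6 = (Q^3)² = [[13,8],[8,5]]
Q^12 = (Q^6)² = [[233,144],[144,89]]
Q^24 = (Q^12)² = [[405,448],[448,777]]
Q^49 = (Q^24)²·Q = [[465,649],[649,636]]
Q^98 = (Q^49)² = [[286,329],[329,777]]
Q^196 = (Q^98)² = [[617,407],[407,210]]
Q^392 = (Q^196)² = [[218,389],[389,649]]
F_392 mod 820 = Q^392[0][1] = 389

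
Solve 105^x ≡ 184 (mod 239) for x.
199

Baby-step giant-step with step n = ⌈√239⌉ = 16.
Baby steps 105^j mod 239 (j:value) for j=0..15: 0:1, 1:105, 2:31, 3:148, 4:5, 5:47, 6:155, 7:23, 8:25, 9:235, 10:58, 11:115, 12:125, 13:219, 14:51, 15:97.
Giant-step multiplier: 105^(-16) ≡ 105^(238-16) = 105^222 ≡ 226 (mod 239).
Giant steps γ_i = 184·226^i mod 239: γ_0=184, γ_1=237, γ_2=26, γ_3=140, γ_4=92, γ_5=238, γ_6=13, γ_7=70, γ_8=46, γ_9=119, γ_10=126, γ_11=35, γ_12=23 (in table at j=7).
x = i·n + j = 12·16 + 7 = 199.
Check: 105^199 ≡ 184 (mod 239).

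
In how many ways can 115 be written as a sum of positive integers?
1064144451

p(n) counts ways to write n as a sum of positive integers (order ignored).
Euler's pentagonal recurrence: p(k) = p(k-1) + p(k-2) - p(k-5) - p(k-7) + p(k-12) + p(k-15) - ... (offsets j(3j∓1)/2, signs ++--, p(0)=1, p(<0)=0).
DP table for k = 0..114: p(0)=1, p(1)=1, p(2)=2, p(3)=3, p(4)=5, p(5)=7, p(6)=11, p(7)=15, p(8)=22, p(9)=30, p(10)=42, p(11)=56, p(12)=77, p(13)=101, p(14)=135, p(15)=176, p(16)=231, p(17)=297, p(18)=385, p(19)=490, p(20)=627, p(21)=792, p(22)=1002, p(23)=1255, p(24)=1575, p(25)=1958, p(26)=2436, p(27)=3010, p(28)=3718, p(29)=4565, p(30)=5604, p(31)=6842, p(32)=8349, p(33)=10143, p(34)=12310, p(35)=14883, p(36)=17977, p(37)=21637, p(38)=26015, p(39)=31185, p(40)=37338, p(41)=44583, p(42)=53174, p(43)=63261, p(44)=75175, p(45)=89134, p(46)=105558, p(47)=124754, p(48)=147273, p(49)=173525, p(50)=204226, p(51)=239943, p(52)=281589, p(53)=329931, p(54)=386155, p(55)=451276, p(56)=526823, p(57)=614154, p(58)=715220, p(59)=831820, p(60)=966467, p(61)=1121505, p(62)=1300156, p(63)=1505499, p(64)=1741630, p(65)=2012558, p(66)=2323520, p(67)=2679689, p(68)=3087735, p(69)=3554345, p(70)=4087968, p(71)=4697205, p(72)=5392783, p(73)=6185689, p(74)=7089500, p(75)=8118264, p(76)=9289091, p(77)=10619863, p(78)=12132164, p(79)=13848650, p(80)=15796476, p(81)=18004327, p(82)=20506255, p(83)=23338469, p(84)=26543660, p(85)=30167357, p(86)=34262962, p(87)=38887673, p(88)=44108109, p(89)=49995925, p(90)=56634173, p(91)=64112359, p(92)=72533807, p(93)=82010177, p(94)=92669720, p(95)=104651419, p(96)=118114304, p(97)=133230930, p(98)=150198136, p(99)=169229875, p(100)=190569292, p(101)=214481126, p(102)=241265379, p(103)=271248950, p(104)=304801365, p(105)=342325709, p(106)=384276336, p(107)=431149389, p(108)=483502844, p(109)=541946240, p(110)=607163746, p(111)=679903203, p(112)=761002156, p(113)=851376628, p(114)=952050665.
Final step: p(115) = p(114) + p(113) - p(110) - p(108) + p(103) + p(100) - p(93) - p(89) + p(80) + p(75) - p(64) - p(58) + p(45) + p(38) - p(23) - p(15)
= 952050665 + 851376628 - 607163746 - 483502844 + 271248950 + 190569292 - 82010177 - 49995925 + 15796476 + 8118264 - 1741630 - 715220 + 89134 + 26015 - 1255 - 176
= 1064144451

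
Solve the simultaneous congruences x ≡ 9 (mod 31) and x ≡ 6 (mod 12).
102

Using Chinese Remainder Theorem:
M = 31 × 12 = 372
M1 = 12, M2 = 31
y1 = 12^(-1) mod 31 = 13
y2 = 31^(-1) mod 12 = 7
x = (9×12×13 + 6×31×7) mod 372 = 102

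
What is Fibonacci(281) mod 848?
653

Matrix identity: Q^n = [[F_(n+1), F_n], [F_n, F_(n-1)]] with Q = [[1,1],[1,0]].
n = 281 = 100011001₂. Square-and-multiply, entries mod 848:
Q^1 = [[1,1],[1,0]]
Q^2 = (Q^1)² = [[2,1],[1,1]]
Q^4 = (Q^2)² = [[5,3],[3,2]]
Q^8 = (Q^4)² = [[34,21],[21,13]]
Q^17 = (Q^8)²·Q = [[40,749],[749,139]]
Q^35 = (Q^17)²·Q = [[464,377],[377,87]]
Q^70 = (Q^35)² = [[417,815],[815,450]]
Q^140 = (Q^70)² = [[290,221],[221,69]]
Q^281 = (Q^140)²·Q = [[280,653],[653,475]]
F_281 mod 848 = Q^281[0][1] = 653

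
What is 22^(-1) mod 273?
211

gcd(22, 273) = 1, so the inverse exists.
Extended Euclidean algorithm on (273, 22):
273 = 12 × 22 + 9  ⟹  9 = (1)·273 + (-12)·22
22 = 2 × 9 + 4  ⟹  4 = (-2)·273 + (25)·22
9 = 2 × 4 + 1  ⟹  1 = (5)·273 + (-62)·22
So (-62)·22 ≡ 1 (mod 273), i.e. 22^(-1) ≡ -62 ≡ 211 (mod 273).
Check: 22 × 211 = 4642 ≡ 1 (mod 273)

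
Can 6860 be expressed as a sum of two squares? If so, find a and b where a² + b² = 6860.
Not possible

Factorization: 6860 = 2^2 × 5 × 7^3
By Fermat: n is sum of two squares iff every prime p ≡ 3 (mod 4) appears to even power.
Prime(s) ≡ 3 (mod 4) with odd exponent: [(7, 3)]
Therefore 6860 cannot be expressed as a² + b².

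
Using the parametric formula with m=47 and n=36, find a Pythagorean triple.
(913, 3384, 3505)

Euclid's formula: a = m² - n², b = 2mn, c = m² + n²
m = 47, n = 36
a = 47² - 36² = 2209 - 1296 = 913
b = 2 × 47 × 36 = 3384
c = 47² + 36² = 2209 + 1296 = 3505
Verification: 913² + 3384² = 833569 + 11451456 = 12285025 = 3505² ✓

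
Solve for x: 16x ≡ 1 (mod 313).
137

gcd(16, 313) = 1, so the inverse exists.
Extended Euclidean algorithm on (313, 16):
313 = 19 × 16 + 9  ⟹  9 = (1)·313 + (-19)·16
16 = 1 × 9 + 7  ⟹  7 = (-1)·313 + (20)·16
9 = 1 × 7 + 2  ⟹  2 = (2)·313 + (-39)·16
7 = 3 × 2 + 1  ⟹  1 = (-7)·313 + (137)·16
So (137)·16 ≡ 1 (mod 313), i.e. 16^(-1) ≡ 137 (mod 313).
Check: 16 × 137 = 2192 ≡ 1 (mod 313)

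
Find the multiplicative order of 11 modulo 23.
22

23 is prime, so ord(11) divides φ(23) = 22.
Divisors of 22: 1, 2, 11, 22.
Repeated squaring: 11^1 ≡ 11, 11^2 ≡ 6, 11^4 ≡ 13, 11^8 ≡ 8, 11^16 ≡ 18 (mod 23).
Test 11^d mod 23 for each divisor d in increasing order:
11^1 ≡ 11
11^2 ≡ 6
11^11 = 11^8·11^2·11^1 ≡ 22
11^22 = 11^16·11^4·11^2 ≡ 1  ← first divisor giving 1
The order is 22.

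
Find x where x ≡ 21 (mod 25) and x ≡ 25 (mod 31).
521

Using Chinese Remainder Theorem:
M = 25 × 31 = 775
M1 = 31, M2 = 25
y1 = 31^(-1) mod 25 = 21
y2 = 25^(-1) mod 31 = 5
x = (21×31×21 + 25×25×5) mod 775 = 521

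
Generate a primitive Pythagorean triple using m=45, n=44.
(89, 3960, 3961)

Euclid's formula: a = m² - n², b = 2mn, c = m² + n²
m = 45, n = 44
a = 45² - 44² = 2025 - 1936 = 89
b = 2 × 45 × 44 = 3960
c = 45² + 44² = 2025 + 1936 = 3961
Verification: 89² + 3960² = 7921 + 15681600 = 15689521 = 3961² ✓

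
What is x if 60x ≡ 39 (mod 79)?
x ≡ 52 (mod 79)

gcd(60, 79) = 1, which divides 39, so solutions exist.
Find 60^(-1) mod 79 by the extended Euclidean algorithm:
79 = 1 × 60 + 19  ⟹  19 = (1)·79 + (-1)·60
60 = 3 × 19 + 3  ⟹  3 = (-3)·79 + (4)·60
19 = 6 × 3 + 1  ⟹  1 = (19)·79 + (-25)·60
So (-25)·60 ≡ 1 (mod 79), i.e. 60^(-1) ≡ -25 ≡ 54 (mod 79).
x ≡ 54 × 39 = 2106 ≡ 52 (mod 79).
Check: 60 × 52 = 3120 ≡ 39 (mod 79).
Unique solution: x ≡ 52 (mod 79)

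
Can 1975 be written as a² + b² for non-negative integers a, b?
Not possible

Factorization: 1975 = 5^2 × 79
By Fermat: n is sum of two squares iff every prime p ≡ 3 (mod 4) appears to even power.
Prime(s) ≡ 3 (mod 4) with odd exponent: [(79, 1)]
Therefore 1975 cannot be expressed as a² + b².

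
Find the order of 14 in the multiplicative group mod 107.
53

107 is prime, so ord(14) divides φ(107) = 106.
Divisors of 106: 1, 2, 53, 106.
Repeated squaring: 14^1 ≡ 14, 14^2 ≡ 89, 14^4 ≡ 3, 14^8 ≡ 9, 14^16 ≡ 81, 14^32 ≡ 34, 14^64 ≡ 86 (mod 107).
Test 14^d mod 107 for each divisor d in increasing order:
14^1 ≡ 14
14^2 ≡ 89
14^53 = 14^32·14^16·14^4·14^1 ≡ 1  ← first divisor giving 1
The order is 53.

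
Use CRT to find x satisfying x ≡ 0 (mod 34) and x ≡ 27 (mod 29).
578

Using Chinese Remainder Theorem:
M = 34 × 29 = 986
M1 = 29, M2 = 34
y1 = 29^(-1) mod 34 = 27
y2 = 34^(-1) mod 29 = 6
x = (0×29×27 + 27×34×6) mod 986 = 578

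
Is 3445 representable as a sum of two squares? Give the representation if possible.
9² + 58² (a=9, b=58)

Factorization: 3445 = 5 × 13 × 53
By Fermat: n is sum of two squares iff every prime p ≡ 3 (mod 4) appears to even power.
All primes ≡ 3 (mod 4) appear to even power.
Search a = 0, 1, 2, … for 3445 - a² a perfect square: first hit at a = 9: 3445 - 81 = 3364 = 58².
3445 = 9² + 58² = 81 + 3364 ✓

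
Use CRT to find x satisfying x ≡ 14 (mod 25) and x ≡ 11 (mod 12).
239

Using Chinese Remainder Theorem:
M = 25 × 12 = 300
M1 = 12, M2 = 25
y1 = 12^(-1) mod 25 = 23
y2 = 25^(-1) mod 12 = 1
x = (14×12×23 + 11×25×1) mod 300 = 239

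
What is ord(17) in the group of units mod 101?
10

101 is prime, so ord(17) divides φ(101) = 100.
Divisors of 100: 1, 2, 4, 5, 10, 20, 25, 50, 100.
Repeated squaring: 17^1 ≡ 17, 17^2 ≡ 87, 17^4 ≡ 95, 17^8 ≡ 36, 17^16 ≡ 84, 17^32 ≡ 87, 17^64 ≡ 95 (mod 101).
Test 17^d mod 101 for each divisor d in increasing order:
17^1 ≡ 17
17^2 ≡ 87
17^4 ≡ 95
17^5 = 17^4·17^1 ≡ 100
17^10 = 17^8·17^2 ≡ 1  ← first divisor giving 1
The order is 10.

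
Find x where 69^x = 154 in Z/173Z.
105

Baby-step giant-step with step n = ⌈√173⌉ = 14.
Baby steps 69^j mod 173 (j:value) for j=0..13: 0:1, 1:69, 2:90, 3:155, 4:142, 5:110, 6:151, 7:39, 8:96, 9:50, 10:163, 11:2, 12:138, 13:7.
Giant-step multiplier: 69^(-14) ≡ 69^(172-14) = 69^158 ≡ 24 (mod 173).
Giant steps γ_i = 154·24^i mod 173: γ_0=154, γ_1=63, γ_2=128, γ_3=131, γ_4=30, γ_5=28, γ_6=153, γ_7=39 (in table at j=7).
x = i·n + j = 7·14 + 7 = 105.
Check: 69^105 ≡ 154 (mod 173).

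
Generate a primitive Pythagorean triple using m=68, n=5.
(4599, 680, 4649)

Euclid's formula: a = m² - n², b = 2mn, c = m² + n²
m = 68, n = 5
a = 68² - 5² = 4624 - 25 = 4599
b = 2 × 68 × 5 = 680
c = 68² + 5² = 4624 + 25 = 4649
Verification: 4599² + 680² = 21150801 + 462400 = 21613201 = 4649² ✓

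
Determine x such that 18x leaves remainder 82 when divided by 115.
x ≡ 94 (mod 115)

gcd(18, 115) = 1, which divides 82, so solutions exist.
Find 18^(-1) mod 115 by the extended Euclidean algorithm:
115 = 6 × 18 + 7  ⟹  7 = (1)·115 + (-6)·18
18 = 2 × 7 + 4  ⟹  4 = (-2)·115 + (13)·18
7 = 1 × 4 + 3  ⟹  3 = (3)·115 + (-19)·18
4 = 1 × 3 + 1  ⟹  1 = (-5)·115 + (32)·18
So (32)·18 ≡ 1 (mod 115), i.e. 18^(-1) ≡ 32 (mod 115).
x ≡ 32 × 82 = 2624 ≡ 94 (mod 115).
Check: 18 × 94 = 1692 ≡ 82 (mod 115).
Unique solution: x ≡ 94 (mod 115)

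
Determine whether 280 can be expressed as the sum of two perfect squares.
Not possible

Factorization: 280 = 2^3 × 5 × 7
By Fermat: n is sum of two squares iff every prime p ≡ 3 (mod 4) appears to even power.
Prime(s) ≡ 3 (mod 4) with odd exponent: [(7, 1)]
Therefore 280 cannot be expressed as a² + b².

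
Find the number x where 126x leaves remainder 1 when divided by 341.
295

gcd(126, 341) = 1, so the inverse exists.
Extended Euclidean algorithm on (341, 126):
341 = 2 × 126 + 89  ⟹  89 = (1)·341 + (-2)·126
126 = 1 × 89 + 37  ⟹  37 = (-1)·341 + (3)·126
89 = 2 × 37 + 15  ⟹  15 = (3)·341 + (-8)·126
37 = 2 × 15 + 7  ⟹  7 = (-7)·341 + (19)·126
15 = 2 × 7 + 1  ⟹  1 = (17)·341 + (-46)·126
So (-46)·126 ≡ 1 (mod 341), i.e. 126^(-1) ≡ -46 ≡ 295 (mod 341).
Check: 126 × 295 = 37170 ≡ 1 (mod 341)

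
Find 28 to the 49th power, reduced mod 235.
3

Repeated squaring. Binary of 49 = 110001.
28^1 ≡ 28 (mod 235); 28^2 ≡ 79 (mod 235); 28^4 ≡ 131 (mod 235); 28^8 ≡ 6 (mod 235); 28^16 ≡ 36 (mod 235); 28^32 ≡ 121 (mod 235)
28^49 = 28^1 × 28^16 × 28^32 ≡ 3 (mod 235)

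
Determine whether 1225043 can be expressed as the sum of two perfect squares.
Not possible

Factorization: 1225043 = 107^3
By Fermat: n is sum of two squares iff every prime p ≡ 3 (mod 4) appears to even power.
Prime(s) ≡ 3 (mod 4) with odd exponent: [(107, 3)]
Therefore 1225043 cannot be expressed as a² + b².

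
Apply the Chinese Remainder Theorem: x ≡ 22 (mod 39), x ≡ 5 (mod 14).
61

Using Chinese Remainder Theorem:
M = 39 × 14 = 546
M1 = 14, M2 = 39
y1 = 14^(-1) mod 39 = 14
y2 = 39^(-1) mod 14 = 9
x = (22×14×14 + 5×39×9) mod 546 = 61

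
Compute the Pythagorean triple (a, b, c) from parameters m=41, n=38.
(237, 3116, 3125)

Euclid's formula: a = m² - n², b = 2mn, c = m² + n²
m = 41, n = 38
a = 41² - 38² = 1681 - 1444 = 237
b = 2 × 41 × 38 = 3116
c = 41² + 38² = 1681 + 1444 = 3125
Verification: 237² + 3116² = 56169 + 9709456 = 9765625 = 3125² ✓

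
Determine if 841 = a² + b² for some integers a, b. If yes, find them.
0² + 29² (a=0, b=29)

Factorization: 841 = 29^2
By Fermat: n is sum of two squares iff every prime p ≡ 3 (mod 4) appears to even power.
All primes ≡ 3 (mod 4) appear to even power.
Search a = 0, 1, 2, … for 841 - a² a perfect square: first hit at a = 0: 841 - 0 = 841 = 29².
841 = 0² + 29² = 0 + 841 ✓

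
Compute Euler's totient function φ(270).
72

270 = 2 × 3^3 × 5
φ(n) = n × ∏(1 - 1/p) for each prime p dividing n
φ(270) = 270 × (1 - 1/2) × (1 - 1/3) × (1 - 1/5) = 72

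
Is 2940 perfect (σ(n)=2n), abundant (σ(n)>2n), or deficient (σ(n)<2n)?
abundant

Proper divisors of 2940: sum = 1 + 2 + 3 + 4 + 5 + 6 + 7 + 10 + ... + 588 + 735 + 980 + 1470 (35 divisors) = 6636
Since 6636 > 2940, 2940 is abundant.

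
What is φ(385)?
240

385 = 5 × 7 × 11
φ(n) = n × ∏(1 - 1/p) for each prime p dividing n
φ(385) = 385 × (1 - 1/5) × (1 - 1/7) × (1 - 1/11) = 240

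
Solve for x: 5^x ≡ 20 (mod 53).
11

Baby-step giant-step with step n = ⌈√53⌉ = 8.
Baby steps 5^j mod 53 (j:value) for j=0..7: 0:1, 1:5, 2:25, 3:19, 4:42, 5:51, 6:43, 7:3.
Giant-step multiplier: 5^(-8) ≡ 5^(52-8) = 5^44 ≡ 46 (mod 53).
Giant steps γ_i = 20·46^i mod 53: γ_0=20, γ_1=19 (in table at j=3).
x = i·n + j = 1·8 + 3 = 11.
Check: 5^11 ≡ 20 (mod 53).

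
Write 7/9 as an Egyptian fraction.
1/2 + 1/4 + 1/36

Greedy algorithm:
7/9: ceiling(9/7) = 2, use 1/2
5/18: ceiling(18/5) = 4, use 1/4
1/36: ceiling(36/1) = 36, use 1/36
Result: 7/9 = 1/2 + 1/4 + 1/36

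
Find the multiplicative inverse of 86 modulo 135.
11

gcd(86, 135) = 1, so the inverse exists.
Extended Euclidean algorithm on (135, 86):
135 = 1 × 86 + 49  ⟹  49 = (1)·135 + (-1)·86
86 = 1 × 49 + 37  ⟹  37 = (-1)·135 + (2)·86
49 = 1 × 37 + 12  ⟹  12 = (2)·135 + (-3)·86
37 = 3 × 12 + 1  ⟹  1 = (-7)·135 + (11)·86
So (11)·86 ≡ 1 (mod 135), i.e. 86^(-1) ≡ 11 (mod 135).
Check: 86 × 11 = 946 ≡ 1 (mod 135)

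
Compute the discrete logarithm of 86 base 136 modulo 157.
74

Baby-step giant-step with step n = ⌈√157⌉ = 13.
Baby steps 136^j mod 157 (j:value) for j=0..12: 0:1, 1:136, 2:127, 3:2, 4:115, 5:97, 6:4, 7:73, 8:37, 9:8, 10:146, 11:74, 12:16.
Giant-step multiplier: 136^(-13) ≡ 136^(156-13) = 136^143 ≡ 107 (mod 157).
Giant steps γ_i = 86·107^i mod 157: γ_0=86, γ_1=96, γ_2=67, γ_3=104, γ_4=138, γ_5=8 (in table at j=9).
x = i·n + j = 5·13 + 9 = 74.
Check: 136^74 ≡ 86 (mod 157).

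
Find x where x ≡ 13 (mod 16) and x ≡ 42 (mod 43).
429

Using Chinese Remainder Theorem:
M = 16 × 43 = 688
M1 = 43, M2 = 16
y1 = 43^(-1) mod 16 = 3
y2 = 16^(-1) mod 43 = 35
x = (13×43×3 + 42×16×35) mod 688 = 429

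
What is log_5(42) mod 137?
95

Baby-step giant-step with step n = ⌈√137⌉ = 12.
Baby steps 5^j mod 137 (j:value) for j=0..11: 0:1, 1:5, 2:25, 3:125, 4:77, 5:111, 6:7, 7:35, 8:38, 9:53, 10:128, 11:92.
Giant-step multiplier: 5^(-12) ≡ 5^(136-12) = 5^124 ≡ 14 (mod 137).
Giant steps γ_i = 42·14^i mod 137: γ_0=42, γ_1=40, γ_2=12, γ_3=31, γ_4=23, γ_5=48, γ_6=124, γ_7=92 (in table at j=11).
x = i·n + j = 7·12 + 11 = 95.
Check: 5^95 ≡ 42 (mod 137).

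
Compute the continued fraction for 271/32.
[8; 2, 7, 2]

Euclidean algorithm steps:
271 = 8 × 32 + 15
32 = 2 × 15 + 2
15 = 7 × 2 + 1
2 = 2 × 1 + 0
Continued fraction: [8; 2, 7, 2]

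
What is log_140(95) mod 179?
150

Baby-step giant-step with step n = ⌈√179⌉ = 14.
Baby steps 140^j mod 179 (j:value) for j=0..13: 0:1, 1:140, 2:89, 3:109, 4:45, 5:35, 6:67, 7:72, 8:56, 9:143, 10:151, 11:18, 12:14, 13:170.
Giant-step multiplier: 140^(-14) ≡ 140^(178-14) = 140^164 ≡ 51 (mod 179).
Giant steps γ_i = 95·51^i mod 179: γ_0=95, γ_1=12, γ_2=75, γ_3=66, γ_4=144, γ_5=5, γ_6=76, γ_7=117, γ_8=60, γ_9=17, γ_10=151 (in table at j=10).
x = i·n + j = 10·14 + 10 = 150.
Check: 140^150 ≡ 95 (mod 179).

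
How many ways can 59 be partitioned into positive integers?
831820

p(n) counts ways to write n as a sum of positive integers (order ignored).
Euler's pentagonal recurrence: p(k) = p(k-1) + p(k-2) - p(k-5) - p(k-7) + p(k-12) + p(k-15) - ... (offsets j(3j∓1)/2, signs ++--, p(0)=1, p(<0)=0).
DP table for k = 0..58: p(0)=1, p(1)=1, p(2)=2, p(3)=3, p(4)=5, p(5)=7, p(6)=11, p(7)=15, p(8)=22, p(9)=30, p(10)=42, p(11)=56, p(12)=77, p(13)=101, p(14)=135, p(15)=176, p(16)=231, p(17)=297, p(18)=385, p(19)=490, p(20)=627, p(21)=792, p(22)=1002, p(23)=1255, p(24)=1575, p(25)=1958, p(26)=2436, p(27)=3010, p(28)=3718, p(29)=4565, p(30)=5604, p(31)=6842, p(32)=8349, p(33)=10143, p(34)=12310, p(35)=14883, p(36)=17977, p(37)=21637, p(38)=26015, p(39)=31185, p(40)=37338, p(41)=44583, p(42)=53174, p(43)=63261, p(44)=75175, p(45)=89134, p(46)=105558, p(47)=124754, p(48)=147273, p(49)=173525, p(50)=204226, p(51)=239943, p(52)=281589, p(53)=329931, p(54)=386155, p(55)=451276, p(56)=526823, p(57)=614154, p(58)=715220.
Final step: p(59) = p(58) + p(57) - p(54) - p(52) + p(47) + p(44) - p(37) - p(33) + p(24) + p(19) - p(8) - p(2)
= 715220 + 614154 - 386155 - 281589 + 124754 + 75175 - 21637 - 10143 + 1575 + 490 - 22 - 2
= 831820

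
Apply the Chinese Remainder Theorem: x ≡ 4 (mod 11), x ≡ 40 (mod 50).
290

Using Chinese Remainder Theorem:
M = 11 × 50 = 550
M1 = 50, M2 = 11
y1 = 50^(-1) mod 11 = 2
y2 = 11^(-1) mod 50 = 41
x = (4×50×2 + 40×11×41) mod 550 = 290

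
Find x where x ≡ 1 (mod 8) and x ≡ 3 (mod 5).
33

Using Chinese Remainder Theorem:
M = 8 × 5 = 40
M1 = 5, M2 = 8
y1 = 5^(-1) mod 8 = 5
y2 = 8^(-1) mod 5 = 2
x = (1×5×5 + 3×8×2) mod 40 = 33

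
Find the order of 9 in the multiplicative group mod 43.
21

43 is prime, so ord(9) divides φ(43) = 42.
Divisors of 42: 1, 2, 3, 6, 7, 14, 21, 42.
Repeated squaring: 9^1 ≡ 9, 9^2 ≡ 38, 9^4 ≡ 25, 9^8 ≡ 23, 9^16 ≡ 13, 9^32 ≡ 40 (mod 43).
Test 9^d mod 43 for each divisor d in increasing order:
9^1 ≡ 9
9^2 ≡ 38
9^3 = 9^2·9^1 ≡ 41
9^6 = 9^4·9^2 ≡ 4
9^7 = 9^4·9^2·9^1 ≡ 36
9^14 = 9^8·9^4·9^2 ≡ 6
9^21 = 9^16·9^4·9^1 ≡ 1  ← first divisor giving 1
The order is 21.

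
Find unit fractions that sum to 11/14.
1/2 + 1/4 + 1/28

Greedy algorithm:
11/14: ceiling(14/11) = 2, use 1/2
2/7: ceiling(7/2) = 4, use 1/4
1/28: ceiling(28/1) = 28, use 1/28
Result: 11/14 = 1/2 + 1/4 + 1/28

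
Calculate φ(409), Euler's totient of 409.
408

409 = 409
φ(n) = n × ∏(1 - 1/p) for each prime p dividing n
φ(409) = 409 × (1 - 1/409) = 408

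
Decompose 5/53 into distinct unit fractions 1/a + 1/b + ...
1/11 + 1/292 + 1/170236

Greedy algorithm:
5/53: ceiling(53/5) = 11, use 1/11
2/583: ceiling(583/2) = 292, use 1/292
1/170236: ceiling(170236/1) = 170236, use 1/170236
Result: 5/53 = 1/11 + 1/292 + 1/170236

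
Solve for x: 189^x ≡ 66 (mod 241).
31

Baby-step giant-step with step n = ⌈√241⌉ = 16.
Baby steps 189^j mod 241 (j:value) for j=0..15: 0:1, 1:189, 2:53, 3:136, 4:158, 5:219, 6:180, 7:39, 8:141, 9:139, 10:2, 11:137, 12:106, 13:31, 14:75, 15:197.
Giant-step multiplier: 189^(-16) ≡ 189^(240-16) = 189^224 ≡ 160 (mod 241).
Giant steps γ_i = 66·160^i mod 241: γ_0=66, γ_1=197 (in table at j=15).
x = i·n + j = 1·16 + 15 = 31.
Check: 189^31 ≡ 66 (mod 241).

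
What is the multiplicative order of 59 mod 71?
70

71 is prime, so ord(59) divides φ(71) = 70.
Divisors of 70: 1, 2, 5, 7, 10, 14, 35, 70.
Repeated squaring: 59^1 ≡ 59, 59^2 ≡ 2, 59^4 ≡ 4, 59^8 ≡ 16, 59^16 ≡ 43, 59^32 ≡ 3, 59^64 ≡ 9 (mod 71).
Test 59^d mod 71 for each divisor d in increasing order:
59^1 ≡ 59
59^2 ≡ 2
59^5 = 59^4·59^1 ≡ 23
59^7 = 59^4·59^2·59^1 ≡ 46
59^10 = 59^8·59^2 ≡ 32
59^14 = 59^8·59^4·59^2 ≡ 57
59^35 = 59^32·59^2·59^1 ≡ 70
59^70 = 59^64·59^4·59^2 ≡ 1  ← first divisor giving 1
The order is 70.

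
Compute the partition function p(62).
1300156

p(n) counts ways to write n as a sum of positive integers (order ignored).
Euler's pentagonal recurrence: p(k) = p(k-1) + p(k-2) - p(k-5) - p(k-7) + p(k-12) + p(k-15) - ... (offsets j(3j∓1)/2, signs ++--, p(0)=1, p(<0)=0).
DP table for k = 0..61: p(0)=1, p(1)=1, p(2)=2, p(3)=3, p(4)=5, p(5)=7, p(6)=11, p(7)=15, p(8)=22, p(9)=30, p(10)=42, p(11)=56, p(12)=77, p(13)=101, p(14)=135, p(15)=176, p(16)=231, p(17)=297, p(18)=385, p(19)=490, p(20)=627, p(21)=792, p(22)=1002, p(23)=1255, p(24)=1575, p(25)=1958, p(26)=2436, p(27)=3010, p(28)=3718, p(29)=4565, p(30)=5604, p(31)=6842, p(32)=8349, p(33)=10143, p(34)=12310, p(35)=14883, p(36)=17977, p(37)=21637, p(38)=26015, p(39)=31185, p(40)=37338, p(41)=44583, p(42)=53174, p(43)=63261, p(44)=75175, p(45)=89134, p(46)=105558, p(47)=124754, p(48)=147273, p(49)=173525, p(50)=204226, p(51)=239943, p(52)=281589, p(53)=329931, p(54)=386155, p(55)=451276, p(56)=526823, p(57)=614154, p(58)=715220, p(59)=831820, p(60)=966467, p(61)=1121505.
Final step: p(62) = p(61) + p(60) - p(57) - p(55) + p(50) + p(47) - p(40) - p(36) + p(27) + p(22) - p(11) - p(5)
= 1121505 + 966467 - 614154 - 451276 + 204226 + 124754 - 37338 - 17977 + 3010 + 1002 - 56 - 7
= 1300156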